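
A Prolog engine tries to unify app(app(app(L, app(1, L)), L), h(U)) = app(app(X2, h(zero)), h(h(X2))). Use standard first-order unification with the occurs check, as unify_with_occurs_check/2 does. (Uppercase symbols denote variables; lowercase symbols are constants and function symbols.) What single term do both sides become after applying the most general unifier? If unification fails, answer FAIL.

Decompose app/2: app(app(L, app(1, L)), L) = app(X2, h(zero)),  h(U) = h(h(X2)).
Decompose app/2: app(L, app(1, L)) = X2,  L = h(zero).
Bind X2 := app(L, app(1, L)); substituting into the one remaining equation that mentions X2 gives: h(U) = h(h(app(L, app(1, L)))).
Bind L := h(zero); substituting into the remaining equation gives: h(U) = h(h(app(h(zero), app(1, h(zero))))). Substituting into the earlier binding gives X2 := app(h(zero), app(1, h(zero))).
Decompose h/1: U = h(app(h(zero), app(1, h(zero)))).
Bind U := h(app(h(zero), app(1, h(zero)))).
Applying the MGU to either side gives app(app(app(h(zero), app(1, h(zero))), h(zero)), h(h(app(h(zero), app(1, h(zero)))))).

app(app(app(h(zero), app(1, h(zero))), h(zero)), h(h(app(h(zero), app(1, h(zero))))))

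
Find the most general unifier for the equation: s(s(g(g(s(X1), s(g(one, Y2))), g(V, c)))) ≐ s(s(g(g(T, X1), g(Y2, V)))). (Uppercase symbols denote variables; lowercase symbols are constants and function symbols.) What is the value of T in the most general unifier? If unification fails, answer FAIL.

s(s(g(one, c)))

Decompose s/1: s(g(g(s(X1), s(g(one, Y2))), g(V, c))) ≐ s(g(g(T, X1), g(Y2, V))).
Decompose s/1: g(g(s(X1), s(g(one, Y2))), g(V, c)) ≐ g(g(T, X1), g(Y2, V)).
Decompose g/2: g(s(X1), s(g(one, Y2))) ≐ g(T, X1),  g(V, c) ≐ g(Y2, V).
Decompose g/2: s(X1) ≐ T,  s(g(one, Y2)) ≐ X1.
Bind T := s(X1); no other remaining equation mentions T.
Bind X1 := s(g(one, Y2)); no other remaining equation mentions X1. Substituting into the earlier binding gives T := s(s(g(one, Y2))).
Decompose g/2: V ≐ Y2,  c ≐ V.
Bind V := Y2; substituting into the remaining equation gives: c ≐ Y2.
Bind Y2 := c. Substituting into the earlier bindings gives T := s(s(g(one, c))), X1 := s(g(one, c)), V := c.
MGU = { T ↦ s(s(g(one, c))), X1 ↦ s(g(one, c)), V ↦ c, Y2 ↦ c }, so T ↦ s(s(g(one, c))).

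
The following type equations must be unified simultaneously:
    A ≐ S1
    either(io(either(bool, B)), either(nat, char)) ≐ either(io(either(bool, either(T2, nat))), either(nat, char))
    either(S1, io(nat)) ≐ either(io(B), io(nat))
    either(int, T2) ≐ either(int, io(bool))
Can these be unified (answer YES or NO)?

Bind A := S1; no other remaining equation mentions A.
Decompose either/2: io(either(bool, B)) ≐ io(either(bool, either(T2, nat))),  either(nat, char) ≐ either(nat, char).
Decompose io/1: either(bool, B) ≐ either(bool, either(T2, nat)).
Decompose either/2: bool ≐ bool,  B ≐ either(T2, nat).
Delete trivial equation bool ≐ bool.
Bind B := either(T2, nat); substituting into the one remaining equation that mentions B gives: either(S1, io(nat)) ≐ either(io(either(T2, nat)), io(nat)).
Delete trivial equation either(nat, char) ≐ either(nat, char).
Decompose either/2: S1 ≐ io(either(T2, nat)),  io(nat) ≐ io(nat).
Bind S1 := io(either(T2, nat)); no other remaining equation mentions S1. Substituting into the earlier binding gives A := io(either(T2, nat)).
Delete trivial equation io(nat) ≐ io(nat).
Decompose either/2: int ≐ int,  T2 ≐ io(bool).
Delete trivial equation int ≐ int.
Bind T2 := io(bool). Substituting into the earlier bindings gives A := io(either(io(bool), nat)), B := either(io(bool), nat), S1 := io(either(io(bool), nat)).
No equations remain and no clash or occurs-check failure arose, so a unifier exists.

YES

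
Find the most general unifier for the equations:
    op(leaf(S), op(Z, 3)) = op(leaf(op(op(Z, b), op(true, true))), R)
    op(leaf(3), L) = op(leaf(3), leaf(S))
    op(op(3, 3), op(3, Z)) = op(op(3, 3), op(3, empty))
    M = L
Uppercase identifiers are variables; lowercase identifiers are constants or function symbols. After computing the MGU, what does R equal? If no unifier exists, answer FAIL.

op(empty, 3)

Decompose op/2: leaf(S) = leaf(op(op(Z, b), op(true, true))),  op(Z, 3) = R.
Decompose leaf/1: S = op(op(Z, b), op(true, true)).
Bind S := op(op(Z, b), op(true, true)); substituting into the one remaining equation that mentions S gives: op(leaf(3), L) = op(leaf(3), leaf(op(op(Z, b), op(true, true)))).
Bind R := op(Z, 3); no other remaining equation mentions R.
Decompose op/2: leaf(3) = leaf(3),  L = leaf(op(op(Z, b), op(true, true))).
Delete trivial equation leaf(3) = leaf(3).
Bind L := leaf(op(op(Z, b), op(true, true))); substituting into the one remaining equation that mentions L gives: M = leaf(op(op(Z, b), op(true, true))).
Decompose op/2: op(3, 3) = op(3, 3),  op(3, Z) = op(3, empty).
Delete trivial equation op(3, 3) = op(3, 3).
Decompose op/2: 3 = 3,  Z = empty.
Delete trivial equation 3 = 3.
Bind Z := empty; substituting into the remaining equation gives: M = leaf(op(op(empty, b), op(true, true))). Substituting into the earlier bindings gives S := op(op(empty, b), op(true, true)), R := op(empty, 3), L := leaf(op(op(empty, b), op(true, true))).
Bind M := leaf(op(op(empty, b), op(true, true))).
MGU = { S -> op(op(empty, b), op(true, true)), R -> op(empty, 3), L -> leaf(op(op(empty, b), op(true, true))), Z -> empty, M -> leaf(op(op(empty, b), op(true, true))) }, so R -> op(empty, 3).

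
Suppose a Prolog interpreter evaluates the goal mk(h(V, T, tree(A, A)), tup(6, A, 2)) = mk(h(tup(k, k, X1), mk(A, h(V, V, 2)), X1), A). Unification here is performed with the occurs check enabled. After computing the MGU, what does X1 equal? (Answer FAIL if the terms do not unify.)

FAIL

Decompose mk/2: h(V, T, tree(A, A)) = h(tup(k, k, X1), mk(A, h(V, V, 2)), X1),  tup(6, A, 2) = A.
Decompose h/3: V = tup(k, k, X1),  T = mk(A, h(V, V, 2)),  tree(A, A) = X1.
Bind V := tup(k, k, X1); substituting into the one remaining equation that mentions V gives: T = mk(A, h(tup(k, k, X1), tup(k, k, X1), 2)).
Bind T := mk(A, h(tup(k, k, X1), tup(k, k, X1), 2)); no other remaining equation mentions T.
Bind X1 := tree(A, A); no other remaining equation mentions X1. Substituting into the earlier bindings gives V := tup(k, k, tree(A, A)), T := mk(A, h(tup(k, k, tree(A, A)), tup(k, k, tree(A, A)), 2)).
Occurs check fails: A occurs in tup(6, A, 2); the equation A = tup(6, A, 2) has no finite solution.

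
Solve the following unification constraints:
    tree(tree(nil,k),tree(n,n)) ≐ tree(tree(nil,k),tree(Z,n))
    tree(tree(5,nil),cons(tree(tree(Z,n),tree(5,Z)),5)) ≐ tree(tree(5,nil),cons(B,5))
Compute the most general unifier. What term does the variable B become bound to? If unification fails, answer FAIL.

tree(tree(n,n),tree(5,n))

Decompose tree/2: tree(nil,k) ≐ tree(nil,k),  tree(n,n) ≐ tree(Z,n).
Delete trivial equation tree(nil,k) ≐ tree(nil,k).
Decompose tree/2: n ≐ Z,  n ≐ n.
Bind Z := n; substituting into the one remaining equation that mentions Z gives: tree(tree(5,nil),cons(tree(tree(n,n),tree(5,n)),5)) ≐ tree(tree(5,nil),cons(B,5)).
Delete trivial equation n ≐ n.
Decompose tree/2: tree(5,nil) ≐ tree(5,nil),  cons(tree(tree(n,n),tree(5,n)),5) ≐ cons(B,5).
Delete trivial equation tree(5,nil) ≐ tree(5,nil).
Decompose cons/2: tree(tree(n,n),tree(5,n)) ≐ B,  5 ≐ 5.
Bind B := tree(tree(n,n),tree(5,n)); no other remaining equation mentions B.
Delete trivial equation 5 ≐ 5.
MGU = { Z ↦ n, B ↦ tree(tree(n,n),tree(5,n)) }, so B ↦ tree(tree(n,n),tree(5,n)).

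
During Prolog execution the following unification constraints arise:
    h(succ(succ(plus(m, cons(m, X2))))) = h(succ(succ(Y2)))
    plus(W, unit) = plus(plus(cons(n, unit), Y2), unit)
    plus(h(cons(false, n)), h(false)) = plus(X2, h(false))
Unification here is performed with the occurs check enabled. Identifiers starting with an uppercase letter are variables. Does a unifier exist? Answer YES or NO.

Decompose h/1: succ(succ(plus(m, cons(m, X2)))) = succ(succ(Y2)).
Decompose succ/1: succ(plus(m, cons(m, X2))) = succ(Y2).
Decompose succ/1: plus(m, cons(m, X2)) = Y2.
Bind Y2 := plus(m, cons(m, X2)); substituting into the one remaining equation that mentions Y2 gives: plus(W, unit) = plus(plus(cons(n, unit), plus(m, cons(m, X2))), unit).
Decompose plus/2: W = plus(cons(n, unit), plus(m, cons(m, X2))),  unit = unit.
Bind W := plus(cons(n, unit), plus(m, cons(m, X2))); no other remaining equation mentions W.
Delete trivial equation unit = unit.
Decompose plus/2: h(cons(false, n)) = X2,  h(false) = h(false).
Bind X2 := h(cons(false, n)); no other remaining equation mentions X2. Substituting into the earlier bindings gives Y2 := plus(m, cons(m, h(cons(false, n)))), W := plus(cons(n, unit), plus(m, cons(m, h(cons(false, n))))).
Delete trivial equation h(false) = h(false).
No equations remain and no clash or occurs-check failure arose, so a unifier exists.

YES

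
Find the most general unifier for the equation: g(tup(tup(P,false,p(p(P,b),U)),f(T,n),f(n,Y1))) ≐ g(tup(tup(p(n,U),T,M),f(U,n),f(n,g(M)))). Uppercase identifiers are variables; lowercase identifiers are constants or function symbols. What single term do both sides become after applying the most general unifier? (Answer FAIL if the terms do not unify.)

Decompose g/1: tup(tup(P,false,p(p(P,b),U)),f(T,n),f(n,Y1)) ≐ tup(tup(p(n,U),T,M),f(U,n),f(n,g(M))).
Decompose tup/3: tup(P,false,p(p(P,b),U)) ≐ tup(p(n,U),T,M),  f(T,n) ≐ f(U,n),  f(n,Y1) ≐ f(n,g(M)).
Decompose tup/3: P ≐ p(n,U),  false ≐ T,  p(p(P,b),U) ≐ M.
Bind P := p(n,U); substituting into the one remaining equation that mentions P gives: p(p(p(n,U),b),U) ≐ M.
Bind T := false; substituting into the one remaining equation that mentions T gives: f(false,n) ≐ f(U,n).
Bind M := p(p(p(n,U),b),U); substituting into the one remaining equation that mentions M gives: f(n,Y1) ≐ f(n,g(p(p(p(n,U),b),U))).
Decompose f/2: false ≐ U,  n ≐ n.
Bind U := false; substituting into the one remaining equation that mentions U gives: f(n,Y1) ≐ f(n,g(p(p(p(n,false),b),false))). Substituting into the earlier bindings gives P := p(n,false), M := p(p(p(n,false),b),false).
Delete trivial equation n ≐ n.
Decompose f/2: n ≐ n,  Y1 ≐ g(p(p(p(n,false),b),false)).
Delete trivial equation n ≐ n.
Bind Y1 := g(p(p(p(n,false),b),false)).
Applying the MGU to either side gives g(tup(tup(p(n,false),false,p(p(p(n,false),b),false)),f(false,n),f(n,g(p(p(p(n,false),b),false))))).

g(tup(tup(p(n,false),false,p(p(p(n,false),b),false)),f(false,n),f(n,g(p(p(p(n,false),b),false)))))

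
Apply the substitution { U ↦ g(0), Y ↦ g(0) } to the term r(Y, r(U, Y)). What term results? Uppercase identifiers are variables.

Replace each occurrence of U with g(0).
Replace each occurrence of Y with g(0).
Result: r(g(0), r(g(0), g(0))).

r(g(0), r(g(0), g(0)))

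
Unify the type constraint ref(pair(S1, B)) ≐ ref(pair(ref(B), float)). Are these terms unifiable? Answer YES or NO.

YES

Decompose ref/1: pair(S1, B) ≐ pair(ref(B), float).
Decompose pair/2: S1 ≐ ref(B),  B ≐ float.
Bind S1 := ref(B); no other remaining equation mentions S1.
Bind B := float. Substituting into the earlier binding gives S1 := ref(float).
No equations remain and no clash or occurs-check failure arose, so a unifier exists.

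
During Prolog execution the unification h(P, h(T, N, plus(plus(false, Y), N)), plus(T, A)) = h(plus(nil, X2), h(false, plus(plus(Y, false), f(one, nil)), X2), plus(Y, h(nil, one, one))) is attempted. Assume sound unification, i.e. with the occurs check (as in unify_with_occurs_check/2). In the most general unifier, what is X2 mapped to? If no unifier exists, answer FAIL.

Decompose h/3: P = plus(nil, X2),  h(T, N, plus(plus(false, Y), N)) = h(false, plus(plus(Y, false), f(one, nil)), X2),  plus(T, A) = plus(Y, h(nil, one, one)).
Bind P := plus(nil, X2); no other remaining equation mentions P.
Decompose h/3: T = false,  N = plus(plus(Y, false), f(one, nil)),  plus(plus(false, Y), N) = X2.
Bind T := false; substituting into the one remaining equation that mentions T gives: plus(false, A) = plus(Y, h(nil, one, one)).
Bind N := plus(plus(Y, false), f(one, nil)); substituting into the one remaining equation that mentions N gives: plus(plus(false, Y), plus(plus(Y, false), f(one, nil))) = X2.
Bind X2 := plus(plus(false, Y), plus(plus(Y, false), f(one, nil))); no other remaining equation mentions X2. Substituting into the earlier binding gives P := plus(nil, plus(plus(false, Y), plus(plus(Y, false), f(one, nil)))).
Decompose plus/2: false = Y,  A = h(nil, one, one).
Bind Y := false; no other remaining equation mentions Y. Substituting into the earlier bindings gives P := plus(nil, plus(plus(false, false), plus(plus(false, false), f(one, nil)))), N := plus(plus(false, false), f(one, nil)), X2 := plus(plus(false, false), plus(plus(false, false), f(one, nil))).
Bind A := h(nil, one, one).
MGU = { P -> plus(nil, plus(plus(false, false), plus(plus(false, false), f(one, nil)))), T -> false, N -> plus(plus(false, false), f(one, nil)), X2 -> plus(plus(false, false), plus(plus(false, false), f(one, nil))), Y -> false, A -> h(nil, one, one) }, so X2 -> plus(plus(false, false), plus(plus(false, false), f(one, nil))).

plus(plus(false, false), plus(plus(false, false), f(one, nil)))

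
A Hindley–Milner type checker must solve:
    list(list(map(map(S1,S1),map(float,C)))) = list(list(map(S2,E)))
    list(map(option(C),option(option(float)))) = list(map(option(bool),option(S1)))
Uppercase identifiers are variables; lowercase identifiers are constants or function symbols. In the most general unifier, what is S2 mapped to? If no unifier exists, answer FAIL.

Decompose list/1: list(map(map(S1,S1),map(float,C))) = list(map(S2,E)).
Decompose list/1: map(map(S1,S1),map(float,C)) = map(S2,E).
Decompose map/2: map(S1,S1) = S2,  map(float,C) = E.
Bind S2 := map(S1,S1); no other remaining equation mentions S2.
Bind E := map(float,C); no other remaining equation mentions E.
Decompose list/1: map(option(C),option(option(float))) = map(option(bool),option(S1)).
Decompose map/2: option(C) = option(bool),  option(option(float)) = option(S1).
Decompose option/1: C = bool.
Bind C := bool; no other remaining equation mentions C. Substituting into the earlier binding gives E := map(float,bool).
Decompose option/1: option(float) = S1.
Bind S1 := option(float). Substituting into the earlier binding gives S2 := map(option(float),option(float)).
MGU = { S2 ↦ map(option(float),option(float)), E ↦ map(float,bool), C ↦ bool, S1 ↦ option(float) }, so S2 ↦ map(option(float),option(float)).

map(option(float),option(float))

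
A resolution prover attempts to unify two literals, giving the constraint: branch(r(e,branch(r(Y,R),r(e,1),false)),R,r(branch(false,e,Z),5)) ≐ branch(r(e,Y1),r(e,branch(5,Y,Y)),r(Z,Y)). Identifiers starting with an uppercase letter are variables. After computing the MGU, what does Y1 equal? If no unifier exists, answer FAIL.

FAIL

Decompose branch/3: r(e,branch(r(Y,R),r(e,1),false)) ≐ r(e,Y1),  R ≐ r(e,branch(5,Y,Y)),  r(branch(false,e,Z),5) ≐ r(Z,Y).
Decompose r/2: e ≐ e,  branch(r(Y,R),r(e,1),false) ≐ Y1.
Delete trivial equation e ≐ e.
Bind Y1 := branch(r(Y,R),r(e,1),false); no other remaining equation mentions Y1.
Bind R := r(e,branch(5,Y,Y)); no other remaining equation mentions R. Substituting into the earlier binding gives Y1 := branch(r(Y,r(e,branch(5,Y,Y))),r(e,1),false).
Decompose r/2: branch(false,e,Z) ≐ Z,  5 ≐ Y.
Occurs check fails: Z occurs in branch(false,e,Z); the equation Z ≐ branch(false,e,Z) has no finite solution.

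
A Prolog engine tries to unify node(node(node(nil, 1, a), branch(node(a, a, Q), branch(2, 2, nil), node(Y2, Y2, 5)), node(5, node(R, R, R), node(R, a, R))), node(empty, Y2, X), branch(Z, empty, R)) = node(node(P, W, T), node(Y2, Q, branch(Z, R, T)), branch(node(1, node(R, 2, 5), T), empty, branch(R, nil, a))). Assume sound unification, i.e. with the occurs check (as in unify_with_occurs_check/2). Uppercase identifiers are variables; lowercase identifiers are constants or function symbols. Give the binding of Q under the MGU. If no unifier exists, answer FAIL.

Decompose node/3: node(node(nil, 1, a), branch(node(a, a, Q), branch(2, 2, nil), node(Y2, Y2, 5)), node(5, node(R, R, R), node(R, a, R))) = node(P, W, T),  node(empty, Y2, X) = node(Y2, Q, branch(Z, R, T)),  branch(Z, empty, R) = branch(node(1, node(R, 2, 5), T), empty, branch(R, nil, a)).
Decompose node/3: node(nil, 1, a) = P,  branch(node(a, a, Q), branch(2, 2, nil), node(Y2, Y2, 5)) = W,  node(5, node(R, R, R), node(R, a, R)) = T.
Bind P := node(nil, 1, a); no other remaining equation mentions P.
Bind W := branch(node(a, a, Q), branch(2, 2, nil), node(Y2, Y2, 5)); no other remaining equation mentions W.
Bind T := node(5, node(R, R, R), node(R, a, R)); substituting into the remaining equations gives: node(empty, Y2, X) = node(Y2, Q, branch(Z, R, node(5, node(R, R, R), node(R, a, R)))),  branch(Z, empty, R) = branch(node(1, node(R, 2, 5), node(5, node(R, R, R), node(R, a, R))), empty, branch(R, nil, a)).
Decompose node/3: empty = Y2,  Y2 = Q,  X = branch(Z, R, node(5, node(R, R, R), node(R, a, R))).
Bind Y2 := empty; substituting into the one remaining equation that mentions Y2 gives: empty = Q. Substituting into the earlier binding gives W := branch(node(a, a, Q), branch(2, 2, nil), node(empty, empty, 5)).
Bind Q := empty; no other remaining equation mentions Q. Substituting into the earlier binding gives W := branch(node(a, a, empty), branch(2, 2, nil), node(empty, empty, 5)).
Bind X := branch(Z, R, node(5, node(R, R, R), node(R, a, R))); no other remaining equation mentions X.
Decompose branch/3: Z = node(1, node(R, 2, 5), node(5, node(R, R, R), node(R, a, R))),  empty = empty,  R = branch(R, nil, a).
Bind Z := node(1, node(R, 2, 5), node(5, node(R, R, R), node(R, a, R))); no other remaining equation mentions Z. Substituting into the earlier binding gives X := branch(node(1, node(R, 2, 5), node(5, node(R, R, R), node(R, a, R))), R, node(5, node(R, R, R), node(R, a, R))).
Delete trivial equation empty = empty.
Occurs check fails: R occurs in branch(R, nil, a); the equation R = branch(R, nil, a) has no finite solution.

FAIL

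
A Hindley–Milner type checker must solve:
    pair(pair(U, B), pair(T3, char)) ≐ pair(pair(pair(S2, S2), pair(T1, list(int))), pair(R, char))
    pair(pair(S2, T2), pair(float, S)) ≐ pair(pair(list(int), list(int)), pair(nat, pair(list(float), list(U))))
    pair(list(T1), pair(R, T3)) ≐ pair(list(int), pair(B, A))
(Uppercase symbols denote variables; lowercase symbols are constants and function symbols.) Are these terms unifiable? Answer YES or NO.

Decompose pair/2: pair(U, B) ≐ pair(pair(S2, S2), pair(T1, list(int))),  pair(T3, char) ≐ pair(R, char).
Decompose pair/2: U ≐ pair(S2, S2),  B ≐ pair(T1, list(int)).
Bind U := pair(S2, S2); substituting into the one remaining equation that mentions U gives: pair(pair(S2, T2), pair(float, S)) ≐ pair(pair(list(int), list(int)), pair(nat, pair(list(float), list(pair(S2, S2))))).
Bind B := pair(T1, list(int)); substituting into the one remaining equation that mentions B gives: pair(list(T1), pair(R, T3)) ≐ pair(list(int), pair(pair(T1, list(int)), A)).
Decompose pair/2: T3 ≐ R,  char ≐ char.
Bind T3 := R; substituting into the one remaining equation that mentions T3 gives: pair(list(T1), pair(R, R)) ≐ pair(list(int), pair(pair(T1, list(int)), A)).
Delete trivial equation char ≐ char.
Decompose pair/2: pair(S2, T2) ≐ pair(list(int), list(int)),  pair(float, S) ≐ pair(nat, pair(list(float), list(pair(S2, S2)))).
Decompose pair/2: S2 ≐ list(int),  T2 ≐ list(int).
Bind S2 := list(int); substituting into the one remaining equation that mentions S2 gives: pair(float, S) ≐ pair(nat, pair(list(float), list(pair(list(int), list(int))))). Substituting into the earlier binding gives U := pair(list(int), list(int)).
Bind T2 := list(int); no other remaining equation mentions T2.
Decompose pair/2: float ≐ nat,  S ≐ pair(list(float), list(pair(list(int), list(int)))).
Clash: constants float and nat differ; no unifier exists.

NO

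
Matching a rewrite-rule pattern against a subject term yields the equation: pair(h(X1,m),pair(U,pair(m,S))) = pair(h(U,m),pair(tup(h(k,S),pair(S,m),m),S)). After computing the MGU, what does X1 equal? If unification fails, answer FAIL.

Decompose pair/2: h(X1,m) = h(U,m),  pair(U,pair(m,S)) = pair(tup(h(k,S),pair(S,m),m),S).
Decompose h/2: X1 = U,  m = m.
Bind X1 := U; no other remaining equation mentions X1.
Delete trivial equation m = m.
Decompose pair/2: U = tup(h(k,S),pair(S,m),m),  pair(m,S) = S.
Bind U := tup(h(k,S),pair(S,m),m); no other remaining equation mentions U. Substituting into the earlier binding gives X1 := tup(h(k,S),pair(S,m),m).
Occurs check fails: S occurs in pair(m,S); the equation S = pair(m,S) has no finite solution.

FAIL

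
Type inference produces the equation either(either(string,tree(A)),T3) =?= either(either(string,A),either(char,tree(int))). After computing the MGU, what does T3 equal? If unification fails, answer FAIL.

Decompose either/2: either(string,tree(A)) =?= either(string,A),  T3 =?= either(char,tree(int)).
Decompose either/2: string =?= string,  tree(A) =?= A.
Delete trivial equation string =?= string.
Occurs check fails: A occurs in tree(A); the equation A =?= tree(A) has no finite solution.

FAIL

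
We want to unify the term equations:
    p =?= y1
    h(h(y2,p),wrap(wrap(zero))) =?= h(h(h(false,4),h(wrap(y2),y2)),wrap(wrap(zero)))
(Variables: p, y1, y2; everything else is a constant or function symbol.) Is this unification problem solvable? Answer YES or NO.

Bind p := y1; substituting into the remaining equation gives: h(h(y2,y1),wrap(wrap(zero))) =?= h(h(h(false,4),h(wrap(y2),y2)),wrap(wrap(zero))).
Decompose h/2: h(y2,y1) =?= h(h(false,4),h(wrap(y2),y2)),  wrap(wrap(zero)) =?= wrap(wrap(zero)).
Decompose h/2: y2 =?= h(false,4),  y1 =?= h(wrap(y2),y2).
Bind y2 := h(false,4); substituting into the one remaining equation that mentions y2 gives: y1 =?= h(wrap(h(false,4)),h(false,4)).
Bind y1 := h(wrap(h(false,4)),h(false,4)); no other remaining equation mentions y1. Substituting into the earlier binding gives p := h(wrap(h(false,4)),h(false,4)).
Delete trivial equation wrap(wrap(zero)) =?= wrap(wrap(zero)).
No equations remain and no clash or occurs-check failure arose, so a unifier exists.

YES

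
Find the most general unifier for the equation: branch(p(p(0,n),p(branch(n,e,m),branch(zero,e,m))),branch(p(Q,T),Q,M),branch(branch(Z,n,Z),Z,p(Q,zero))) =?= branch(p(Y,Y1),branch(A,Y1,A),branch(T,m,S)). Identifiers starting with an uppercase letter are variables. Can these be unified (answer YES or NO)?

Decompose branch/3: p(p(0,n),p(branch(n,e,m),branch(zero,e,m))) =?= p(Y,Y1),  branch(p(Q,T),Q,M) =?= branch(A,Y1,A),  branch(branch(Z,n,Z),Z,p(Q,zero)) =?= branch(T,m,S).
Decompose p/2: p(0,n) =?= Y,  p(branch(n,e,m),branch(zero,e,m)) =?= Y1.
Bind Y := p(0,n); no other remaining equation mentions Y.
Bind Y1 := p(branch(n,e,m),branch(zero,e,m)); substituting into the one remaining equation that mentions Y1 gives: branch(p(Q,T),Q,M) =?= branch(A,p(branch(n,e,m),branch(zero,e,m)),A).
Decompose branch/3: p(Q,T) =?= A,  Q =?= p(branch(n,e,m),branch(zero,e,m)),  M =?= A.
Bind A := p(Q,T); substituting into the one remaining equation that mentions A gives: M =?= p(Q,T).
Bind Q := p(branch(n,e,m),branch(zero,e,m)); substituting into the remaining equations gives: M =?= p(p(branch(n,e,m),branch(zero,e,m)),T),  branch(branch(Z,n,Z),Z,p(p(branch(n,e,m),branch(zero,e,m)),zero)) =?= branch(T,m,S). Substituting into the earlier binding gives A := p(p(branch(n,e,m),branch(zero,e,m)),T).
Bind M := p(p(branch(n,e,m),branch(zero,e,m)),T); no other remaining equation mentions M.
Decompose branch/3: branch(Z,n,Z) =?= T,  Z =?= m,  p(p(branch(n,e,m),branch(zero,e,m)),zero) =?= S.
Bind T := branch(Z,n,Z); no other remaining equation mentions T. Substituting into the earlier bindings gives A := p(p(branch(n,e,m),branch(zero,e,m)),branch(Z,n,Z)), M := p(p(branch(n,e,m),branch(zero,e,m)),branch(Z,n,Z)).
Bind Z := m; no other remaining equation mentions Z. Substituting into the earlier bindings gives A := p(p(branch(n,e,m),branch(zero,e,m)),branch(m,n,m)), M := p(p(branch(n,e,m),branch(zero,e,m)),branch(m,n,m)), T := branch(m,n,m).
Bind S := p(p(branch(n,e,m),branch(zero,e,m)),zero).
No equations remain and no clash or occurs-check failure arose, so a unifier exists.

YES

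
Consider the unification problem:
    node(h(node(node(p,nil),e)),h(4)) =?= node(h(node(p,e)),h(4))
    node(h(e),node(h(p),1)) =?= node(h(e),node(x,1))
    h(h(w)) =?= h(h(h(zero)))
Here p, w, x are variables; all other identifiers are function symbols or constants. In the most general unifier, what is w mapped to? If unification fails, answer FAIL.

FAIL

Decompose node/2: h(node(node(p,nil),e)) =?= h(node(p,e)),  h(4) =?= h(4).
Decompose h/1: node(node(p,nil),e) =?= node(p,e).
Decompose node/2: node(p,nil) =?= p,  e =?= e.
Occurs check fails: p occurs in node(p,nil); the equation p =?= node(p,nil) has no finite solution.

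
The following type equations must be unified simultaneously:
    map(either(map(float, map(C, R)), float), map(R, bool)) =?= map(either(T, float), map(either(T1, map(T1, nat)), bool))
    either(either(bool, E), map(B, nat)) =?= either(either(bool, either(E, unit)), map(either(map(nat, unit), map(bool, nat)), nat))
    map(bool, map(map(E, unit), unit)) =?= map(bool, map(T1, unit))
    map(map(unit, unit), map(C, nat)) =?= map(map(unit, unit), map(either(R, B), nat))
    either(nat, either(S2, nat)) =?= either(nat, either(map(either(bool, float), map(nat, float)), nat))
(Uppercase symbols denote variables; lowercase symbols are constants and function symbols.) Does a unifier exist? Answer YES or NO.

Decompose map/2: either(map(float, map(C, R)), float) =?= either(T, float),  map(R, bool) =?= map(either(T1, map(T1, nat)), bool).
Decompose either/2: map(float, map(C, R)) =?= T,  float =?= float.
Bind T := map(float, map(C, R)); no other remaining equation mentions T.
Delete trivial equation float =?= float.
Decompose map/2: R =?= either(T1, map(T1, nat)),  bool =?= bool.
Bind R := either(T1, map(T1, nat)); substituting into the one remaining equation that mentions R gives: map(map(unit, unit), map(C, nat)) =?= map(map(unit, unit), map(either(either(T1, map(T1, nat)), B), nat)). Substituting into the earlier binding gives T := map(float, map(C, either(T1, map(T1, nat)))).
Delete trivial equation bool =?= bool.
Decompose either/2: either(bool, E) =?= either(bool, either(E, unit)),  map(B, nat) =?= map(either(map(nat, unit), map(bool, nat)), nat).
Decompose either/2: bool =?= bool,  E =?= either(E, unit).
Delete trivial equation bool =?= bool.
Occurs check fails: E occurs in either(E, unit); the equation E =?= either(E, unit) has no finite solution.

NO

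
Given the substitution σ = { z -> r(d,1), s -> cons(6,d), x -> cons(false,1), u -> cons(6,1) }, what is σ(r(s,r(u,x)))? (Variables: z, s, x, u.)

Replace each occurrence of s with cons(6,d).
Replace each occurrence of x with cons(false,1).
Replace each occurrence of u with cons(6,1).
Result: r(cons(6,d),r(cons(6,1),cons(false,1))).

r(cons(6,d),r(cons(6,1),cons(false,1)))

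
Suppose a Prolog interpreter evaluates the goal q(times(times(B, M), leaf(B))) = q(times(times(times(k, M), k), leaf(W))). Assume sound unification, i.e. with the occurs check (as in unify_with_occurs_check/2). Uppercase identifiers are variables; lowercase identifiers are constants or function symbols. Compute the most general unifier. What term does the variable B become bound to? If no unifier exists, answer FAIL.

times(k, k)

Decompose q/1: times(times(B, M), leaf(B)) = times(times(times(k, M), k), leaf(W)).
Decompose times/2: times(B, M) = times(times(k, M), k),  leaf(B) = leaf(W).
Decompose times/2: B = times(k, M),  M = k.
Bind B := times(k, M); substituting into the one remaining equation that mentions B gives: leaf(times(k, M)) = leaf(W).
Bind M := k; substituting into the remaining equation gives: leaf(times(k, k)) = leaf(W). Substituting into the earlier binding gives B := times(k, k).
Decompose leaf/1: times(k, k) = W.
Bind W := times(k, k).
MGU = { B = times(k, k), M = k, W = times(k, k) }, so B = times(k, k).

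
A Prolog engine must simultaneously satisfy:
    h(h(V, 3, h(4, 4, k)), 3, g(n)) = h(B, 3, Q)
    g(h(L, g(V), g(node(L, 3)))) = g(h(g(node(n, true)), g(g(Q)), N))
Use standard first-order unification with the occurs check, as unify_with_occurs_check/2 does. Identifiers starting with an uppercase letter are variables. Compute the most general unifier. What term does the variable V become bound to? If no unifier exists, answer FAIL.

g(g(n))

Decompose h/3: h(V, 3, h(4, 4, k)) = B,  3 = 3,  g(n) = Q.
Bind B := h(V, 3, h(4, 4, k)); no other remaining equation mentions B.
Delete trivial equation 3 = 3.
Bind Q := g(n); substituting into the remaining equation gives: g(h(L, g(V), g(node(L, 3)))) = g(h(g(node(n, true)), g(g(g(n))), N)).
Decompose g/1: h(L, g(V), g(node(L, 3))) = h(g(node(n, true)), g(g(g(n))), N).
Decompose h/3: L = g(node(n, true)),  g(V) = g(g(g(n))),  g(node(L, 3)) = N.
Bind L := g(node(n, true)); substituting into the one remaining equation that mentions L gives: g(node(g(node(n, true)), 3)) = N.
Decompose g/1: V = g(g(n)).
Bind V := g(g(n)); no other remaining equation mentions V. Substituting into the earlier binding gives B := h(g(g(n)), 3, h(4, 4, k)).
Bind N := g(node(g(node(n, true)), 3)).
MGU = { B ↦ h(g(g(n)), 3, h(4, 4, k)), Q ↦ g(n), L ↦ g(node(n, true)), V ↦ g(g(n)), N ↦ g(node(g(node(n, true)), 3)) }, so V ↦ g(g(n)).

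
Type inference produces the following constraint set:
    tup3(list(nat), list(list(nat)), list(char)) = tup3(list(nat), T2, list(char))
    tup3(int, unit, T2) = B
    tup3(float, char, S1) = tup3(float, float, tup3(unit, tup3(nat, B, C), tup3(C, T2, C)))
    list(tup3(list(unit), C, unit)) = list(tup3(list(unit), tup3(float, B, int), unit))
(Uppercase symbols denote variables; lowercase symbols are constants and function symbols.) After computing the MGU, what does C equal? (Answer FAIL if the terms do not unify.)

Decompose tup3/3: list(nat) = list(nat),  list(list(nat)) = T2,  list(char) = list(char).
Delete trivial equation list(nat) = list(nat).
Bind T2 := list(list(nat)); substituting into the 2 remaining equations that mention T2 gives: tup3(int, unit, list(list(nat))) = B,  tup3(float, char, S1) = tup3(float, float, tup3(unit, tup3(nat, B, C), tup3(C, list(list(nat)), C))).
Delete trivial equation list(char) = list(char).
Bind B := tup3(int, unit, list(list(nat))); substituting into the remaining equations gives: tup3(float, char, S1) = tup3(float, float, tup3(unit, tup3(nat, tup3(int, unit, list(list(nat))), C), tup3(C, list(list(nat)), C))),  list(tup3(list(unit), C, unit)) = list(tup3(list(unit), tup3(float, tup3(int, unit, list(list(nat))), int), unit)).
Decompose tup3/3: float = float,  char = float,  S1 = tup3(unit, tup3(nat, tup3(int, unit, list(list(nat))), C), tup3(C, list(list(nat)), C)).
Delete trivial equation float = float.
Clash: constants char and float differ; no unifier exists.

FAIL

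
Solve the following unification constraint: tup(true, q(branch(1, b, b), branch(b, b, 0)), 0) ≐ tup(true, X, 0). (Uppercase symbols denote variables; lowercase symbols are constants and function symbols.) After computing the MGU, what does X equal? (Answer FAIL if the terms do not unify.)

Decompose tup/3: true ≐ true,  q(branch(1, b, b), branch(b, b, 0)) ≐ X,  0 ≐ 0.
Delete trivial equation true ≐ true.
Bind X := q(branch(1, b, b), branch(b, b, 0)); no other remaining equation mentions X.
Delete trivial equation 0 ≐ 0.
MGU = { X := q(branch(1, b, b), branch(b, b, 0)) }, so X := q(branch(1, b, b), branch(b, b, 0)).

q(branch(1, b, b), branch(b, b, 0))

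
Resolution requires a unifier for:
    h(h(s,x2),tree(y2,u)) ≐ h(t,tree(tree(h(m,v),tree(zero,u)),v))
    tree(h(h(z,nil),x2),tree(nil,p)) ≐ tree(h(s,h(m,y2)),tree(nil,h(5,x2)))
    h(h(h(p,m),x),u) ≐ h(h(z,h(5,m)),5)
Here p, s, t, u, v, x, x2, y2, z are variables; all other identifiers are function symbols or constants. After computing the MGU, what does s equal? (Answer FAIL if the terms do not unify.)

Decompose h/2: h(s,x2) ≐ t,  tree(y2,u) ≐ tree(tree(h(m,v),tree(zero,u)),v).
Bind t := h(s,x2); no other remaining equation mentions t.
Decompose tree/2: y2 ≐ tree(h(m,v),tree(zero,u)),  u ≐ v.
Bind y2 := tree(h(m,v),tree(zero,u)); substituting into the one remaining equation that mentions y2 gives: tree(h(h(z,nil),x2),tree(nil,p)) ≐ tree(h(s,h(m,tree(h(m,v),tree(zero,u)))),tree(nil,h(5,x2))).
Bind u := v; substituting into the remaining equations gives: tree(h(h(z,nil),x2),tree(nil,p)) ≐ tree(h(s,h(m,tree(h(m,v),tree(zero,v)))),tree(nil,h(5,x2))),  h(h(h(p,m),x),v) ≐ h(h(z,h(5,m)),5). Substituting into the earlier binding gives y2 := tree(h(m,v),tree(zero,v)).
Decompose tree/2: h(h(z,nil),x2) ≐ h(s,h(m,tree(h(m,v),tree(zero,v)))),  tree(nil,p) ≐ tree(nil,h(5,x2)).
Decompose h/2: h(z,nil) ≐ s,  x2 ≐ h(m,tree(h(m,v),tree(zero,v))).
Bind s := h(z,nil); no other remaining equation mentions s. Substituting into the earlier binding gives t := h(h(z,nil),x2).
Bind x2 := h(m,tree(h(m,v),tree(zero,v))); substituting into the one remaining equation that mentions x2 gives: tree(nil,p) ≐ tree(nil,h(5,h(m,tree(h(m,v),tree(zero,v))))). Substituting into the earlier binding gives t := h(h(z,nil),h(m,tree(h(m,v),tree(zero,v)))).
Decompose tree/2: nil ≐ nil,  p ≐ h(5,h(m,tree(h(m,v),tree(zero,v)))).
Delete trivial equation nil ≐ nil.
Bind p := h(5,h(m,tree(h(m,v),tree(zero,v)))); substituting into the remaining equation gives: h(h(h(h(5,h(m,tree(h(m,v),tree(zero,v)))),m),x),v) ≐ h(h(z,h(5,m)),5).
Decompose h/2: h(h(h(5,h(m,tree(h(m,v),tree(zero,v)))),m),x) ≐ h(z,h(5,m)),  v ≐ 5.
Decompose h/2: h(h(5,h(m,tree(h(m,v),tree(zero,v)))),m) ≐ z,  x ≐ h(5,m).
Bind z := h(h(5,h(m,tree(h(m,v),tree(zero,v)))),m); no other remaining equation mentions z. Substituting into the earlier bindings gives t := h(h(h(h(5,h(m,tree(h(m,v),tree(zero,v)))),m),nil),h(m,tree(h(m,v),tree(zero,v)))), s := h(h(h(5,h(m,tree(h(m,v),tree(zero,v)))),m),nil).
Bind x := h(5,m); no other remaining equation mentions x.
Bind v := 5. Substituting into the earlier bindings gives t := h(h(h(h(5,h(m,tree(h(m,5),tree(zero,5)))),m),nil),h(m,tree(h(m,5),tree(zero,5)))), y2 := tree(h(m,5),tree(zero,5)), u := 5, s := h(h(h(5,h(m,tree(h(m,5),tree(zero,5)))),m),nil), x2 := h(m,tree(h(m,5),tree(zero,5))), p := h(5,h(m,tree(h(m,5),tree(zero,5)))), z := h(h(5,h(m,tree(h(m,5),tree(zero,5)))),m).
MGU = { t ↦ h(h(h(h(5,h(m,tree(h(m,5),tree(zero,5)))),m),nil),h(m,tree(h(m,5),tree(zero,5)))), y2 ↦ tree(h(m,5),tree(zero,5)), u ↦ 5, s ↦ h(h(h(5,h(m,tree(h(m,5),tree(zero,5)))),m),nil), x2 ↦ h(m,tree(h(m,5),tree(zero,5))), p ↦ h(5,h(m,tree(h(m,5),tree(zero,5)))), z ↦ h(h(5,h(m,tree(h(m,5),tree(zero,5)))),m), x ↦ h(5,m), v ↦ 5 }, so s ↦ h(h(h(5,h(m,tree(h(m,5),tree(zero,5)))),m),nil).

h(h(h(5,h(m,tree(h(m,5),tree(zero,5)))),m),nil)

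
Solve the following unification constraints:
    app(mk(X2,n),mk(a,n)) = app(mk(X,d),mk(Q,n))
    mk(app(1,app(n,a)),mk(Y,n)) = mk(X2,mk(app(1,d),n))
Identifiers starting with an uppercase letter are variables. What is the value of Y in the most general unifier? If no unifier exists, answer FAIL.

FAIL

Decompose app/2: mk(X2,n) = mk(X,d),  mk(a,n) = mk(Q,n).
Decompose mk/2: X2 = X,  n = d.
Bind X2 := X; substituting into the one remaining equation that mentions X2 gives: mk(app(1,app(n,a)),mk(Y,n)) = mk(X,mk(app(1,d),n)).
Clash: constants n and d differ; no unifier exists.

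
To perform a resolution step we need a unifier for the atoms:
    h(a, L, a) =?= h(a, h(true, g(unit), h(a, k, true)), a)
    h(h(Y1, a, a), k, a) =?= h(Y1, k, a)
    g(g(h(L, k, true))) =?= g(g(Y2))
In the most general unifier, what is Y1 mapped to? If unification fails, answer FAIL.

FAIL

Decompose h/3: a =?= a,  L =?= h(true, g(unit), h(a, k, true)),  a =?= a.
Delete trivial equation a =?= a.
Bind L := h(true, g(unit), h(a, k, true)); substituting into the one remaining equation that mentions L gives: g(g(h(h(true, g(unit), h(a, k, true)), k, true))) =?= g(g(Y2)).
Delete trivial equation a =?= a.
Decompose h/3: h(Y1, a, a) =?= Y1,  k =?= k,  a =?= a.
Occurs check fails: Y1 occurs in h(Y1, a, a); the equation Y1 =?= h(Y1, a, a) has no finite solution.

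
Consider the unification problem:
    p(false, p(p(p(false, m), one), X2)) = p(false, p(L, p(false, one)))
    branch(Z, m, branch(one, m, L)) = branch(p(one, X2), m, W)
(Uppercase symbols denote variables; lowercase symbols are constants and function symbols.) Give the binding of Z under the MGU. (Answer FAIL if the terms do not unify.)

Decompose p/2: false = false,  p(p(p(false, m), one), X2) = p(L, p(false, one)).
Delete trivial equation false = false.
Decompose p/2: p(p(false, m), one) = L,  X2 = p(false, one).
Bind L := p(p(false, m), one); substituting into the one remaining equation that mentions L gives: branch(Z, m, branch(one, m, p(p(false, m), one))) = branch(p(one, X2), m, W).
Bind X2 := p(false, one); substituting into the remaining equation gives: branch(Z, m, branch(one, m, p(p(false, m), one))) = branch(p(one, p(false, one)), m, W).
Decompose branch/3: Z = p(one, p(false, one)),  m = m,  branch(one, m, p(p(false, m), one)) = W.
Bind Z := p(one, p(false, one)); no other remaining equation mentions Z.
Delete trivial equation m = m.
Bind W := branch(one, m, p(p(false, m), one)).
MGU = { L := p(p(false, m), one), X2 := p(false, one), Z := p(one, p(false, one)), W := branch(one, m, p(p(false, m), one)) }, so Z := p(one, p(false, one)).

p(one, p(false, one))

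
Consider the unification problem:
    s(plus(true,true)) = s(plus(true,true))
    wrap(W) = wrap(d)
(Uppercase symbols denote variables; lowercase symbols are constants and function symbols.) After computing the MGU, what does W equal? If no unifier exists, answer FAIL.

Delete trivial equation s(plus(true,true)) = s(plus(true,true)).
Decompose wrap/1: W = d.
Bind W := d.
MGU = { W := d }, so W := d.

d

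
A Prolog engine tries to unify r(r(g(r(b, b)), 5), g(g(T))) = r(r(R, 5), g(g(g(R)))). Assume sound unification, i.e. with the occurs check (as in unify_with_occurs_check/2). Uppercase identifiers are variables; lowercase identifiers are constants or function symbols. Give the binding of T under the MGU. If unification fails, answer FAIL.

Decompose r/2: r(g(r(b, b)), 5) = r(R, 5),  g(g(T)) = g(g(g(R))).
Decompose r/2: g(r(b, b)) = R,  5 = 5.
Bind R := g(r(b, b)); substituting into the one remaining equation that mentions R gives: g(g(T)) = g(g(g(g(r(b, b))))).
Delete trivial equation 5 = 5.
Decompose g/1: g(T) = g(g(g(r(b, b)))).
Decompose g/1: T = g(g(r(b, b))).
Bind T := g(g(r(b, b))).
MGU = { R ↦ g(r(b, b)), T ↦ g(g(r(b, b))) }, so T ↦ g(g(r(b, b))).

g(g(r(b, b)))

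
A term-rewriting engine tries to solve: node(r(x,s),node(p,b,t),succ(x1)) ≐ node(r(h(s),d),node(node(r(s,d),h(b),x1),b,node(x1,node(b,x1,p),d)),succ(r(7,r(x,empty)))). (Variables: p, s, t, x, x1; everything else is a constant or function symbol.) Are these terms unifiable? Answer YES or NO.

Decompose node/3: r(x,s) ≐ r(h(s),d),  node(p,b,t) ≐ node(node(r(s,d),h(b),x1),b,node(x1,node(b,x1,p),d)),  succ(x1) ≐ succ(r(7,r(x,empty))).
Decompose r/2: x ≐ h(s),  s ≐ d.
Bind x := h(s); substituting into the one remaining equation that mentions x gives: succ(x1) ≐ succ(r(7,r(h(s),empty))).
Bind s := d; substituting into the remaining equations gives: node(p,b,t) ≐ node(node(r(d,d),h(b),x1),b,node(x1,node(b,x1,p),d)),  succ(x1) ≐ succ(r(7,r(h(d),empty))). Substituting into the earlier binding gives x := h(d).
Decompose node/3: p ≐ node(r(d,d),h(b),x1),  b ≐ b,  t ≐ node(x1,node(b,x1,p),d).
Bind p := node(r(d,d),h(b),x1); substituting into the one remaining equation that mentions p gives: t ≐ node(x1,node(b,x1,node(r(d,d),h(b),x1)),d).
Delete trivial equation b ≐ b.
Bind t := node(x1,node(b,x1,node(r(d,d),h(b),x1)),d); no other remaining equation mentions t.
Decompose succ/1: x1 ≐ r(7,r(h(d),empty)).
Bind x1 := r(7,r(h(d),empty)). Substituting into the earlier bindings gives p := node(r(d,d),h(b),r(7,r(h(d),empty))), t := node(r(7,r(h(d),empty)),node(b,r(7,r(h(d),empty)),node(r(d,d),h(b),r(7,r(h(d),empty)))),d).
No equations remain and no clash or occurs-check failure arose, so a unifier exists.

YES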